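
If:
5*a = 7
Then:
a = 7/5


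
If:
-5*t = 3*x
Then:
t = -3*x/5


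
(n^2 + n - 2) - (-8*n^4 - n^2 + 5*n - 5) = 8*n^4 + 2*n^2 - 4*n + 3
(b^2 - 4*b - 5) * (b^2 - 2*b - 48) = b^4 - 6*b^3 - 45*b^2 + 202*b + 240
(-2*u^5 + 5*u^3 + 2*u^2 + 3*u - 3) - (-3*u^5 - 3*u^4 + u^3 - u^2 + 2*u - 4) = u^5 + 3*u^4 + 4*u^3 + 3*u^2 + u + 1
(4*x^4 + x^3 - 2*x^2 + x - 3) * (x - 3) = 4*x^5 - 11*x^4 - 5*x^3 + 7*x^2 - 6*x + 9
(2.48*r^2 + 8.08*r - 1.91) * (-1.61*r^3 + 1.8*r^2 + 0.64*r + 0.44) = -3.9928*r^5 - 8.5448*r^4 + 19.2063*r^3 + 2.8244*r^2 + 2.3328*r - 0.8404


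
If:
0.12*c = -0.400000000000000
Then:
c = -3.33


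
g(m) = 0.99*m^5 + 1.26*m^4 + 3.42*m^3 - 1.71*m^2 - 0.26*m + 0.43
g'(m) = 4.95*m^4 + 5.04*m^3 + 10.26*m^2 - 3.42*m - 0.26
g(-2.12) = -56.23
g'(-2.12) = 105.07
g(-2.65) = -141.78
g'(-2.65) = 231.17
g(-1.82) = -31.32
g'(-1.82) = 63.88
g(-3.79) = -723.52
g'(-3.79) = 907.02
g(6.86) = 18852.93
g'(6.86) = 13048.47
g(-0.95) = -3.54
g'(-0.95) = 11.96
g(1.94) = 63.51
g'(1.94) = 138.63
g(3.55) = 889.26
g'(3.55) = 1128.56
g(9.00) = 69078.13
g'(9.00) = 36951.13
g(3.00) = 419.23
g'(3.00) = 618.85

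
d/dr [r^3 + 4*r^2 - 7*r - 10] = 3*r^2 + 8*r - 7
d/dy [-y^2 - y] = -2*y - 1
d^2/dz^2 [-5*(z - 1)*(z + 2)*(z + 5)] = -30*z - 60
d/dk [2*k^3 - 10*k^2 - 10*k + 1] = 6*k^2 - 20*k - 10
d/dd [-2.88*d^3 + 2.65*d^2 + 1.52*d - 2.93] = -8.64*d^2 + 5.3*d + 1.52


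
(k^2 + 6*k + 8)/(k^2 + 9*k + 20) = (k + 2)/(k + 5)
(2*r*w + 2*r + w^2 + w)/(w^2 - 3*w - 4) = (2*r + w)/(w - 4)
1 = 1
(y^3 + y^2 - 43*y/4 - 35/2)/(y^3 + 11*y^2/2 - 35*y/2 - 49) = (y + 5/2)/(y + 7)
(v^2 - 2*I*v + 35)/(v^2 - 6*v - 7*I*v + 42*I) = (v + 5*I)/(v - 6)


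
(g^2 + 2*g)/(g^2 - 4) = g/(g - 2)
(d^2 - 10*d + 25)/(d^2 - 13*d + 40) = (d - 5)/(d - 8)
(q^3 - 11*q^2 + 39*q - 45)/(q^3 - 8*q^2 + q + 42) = (q^2 - 8*q + 15)/(q^2 - 5*q - 14)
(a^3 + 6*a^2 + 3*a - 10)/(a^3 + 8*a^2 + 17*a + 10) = (a - 1)/(a + 1)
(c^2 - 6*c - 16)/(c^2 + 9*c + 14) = (c - 8)/(c + 7)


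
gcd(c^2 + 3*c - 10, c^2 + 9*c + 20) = c + 5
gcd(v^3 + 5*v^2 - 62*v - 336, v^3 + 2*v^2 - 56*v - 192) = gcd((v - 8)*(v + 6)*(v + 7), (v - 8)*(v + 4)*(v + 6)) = v^2 - 2*v - 48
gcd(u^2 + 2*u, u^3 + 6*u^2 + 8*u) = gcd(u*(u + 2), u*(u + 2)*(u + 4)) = u^2 + 2*u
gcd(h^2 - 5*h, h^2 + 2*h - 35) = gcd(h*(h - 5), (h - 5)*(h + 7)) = h - 5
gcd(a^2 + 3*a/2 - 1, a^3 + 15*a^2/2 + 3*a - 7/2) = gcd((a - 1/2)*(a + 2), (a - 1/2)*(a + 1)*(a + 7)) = a - 1/2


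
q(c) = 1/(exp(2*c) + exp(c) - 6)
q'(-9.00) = 0.00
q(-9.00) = -0.17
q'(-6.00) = 0.00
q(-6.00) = -0.17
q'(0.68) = -578.52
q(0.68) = -7.70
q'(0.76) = -22.35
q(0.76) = 1.41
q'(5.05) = -0.00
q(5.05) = 0.00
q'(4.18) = -0.00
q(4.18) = 0.00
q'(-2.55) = -0.00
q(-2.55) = -0.17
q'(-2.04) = -0.00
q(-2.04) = -0.17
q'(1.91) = -0.05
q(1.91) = 0.02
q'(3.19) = -0.00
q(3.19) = 0.00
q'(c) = (-2*exp(2*c) - exp(c))/(exp(2*c) + exp(c) - 6)^2 = (-2*exp(c) - 1)*exp(c)/(exp(2*c) + exp(c) - 6)^2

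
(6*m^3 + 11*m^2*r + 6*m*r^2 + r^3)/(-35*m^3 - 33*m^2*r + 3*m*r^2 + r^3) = (6*m^2 + 5*m*r + r^2)/(-35*m^2 + 2*m*r + r^2)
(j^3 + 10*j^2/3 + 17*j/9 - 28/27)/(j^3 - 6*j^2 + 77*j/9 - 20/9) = (9*j^2 + 33*j + 28)/(3*(3*j^2 - 17*j + 20))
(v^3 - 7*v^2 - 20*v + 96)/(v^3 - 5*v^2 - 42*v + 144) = (v + 4)/(v + 6)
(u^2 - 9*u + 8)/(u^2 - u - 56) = (u - 1)/(u + 7)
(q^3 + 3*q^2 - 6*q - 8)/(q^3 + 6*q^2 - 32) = (q + 1)/(q + 4)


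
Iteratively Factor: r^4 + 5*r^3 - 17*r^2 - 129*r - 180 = (r + 3)*(r^3 + 2*r^2 - 23*r - 60) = (r + 3)^2*(r^2 - r - 20) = (r + 3)^2*(r + 4)*(r - 5)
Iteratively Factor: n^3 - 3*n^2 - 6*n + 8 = (n - 1)*(n^2 - 2*n - 8) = (n - 4)*(n - 1)*(n + 2)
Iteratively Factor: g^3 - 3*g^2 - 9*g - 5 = (g - 5)*(g^2 + 2*g + 1) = (g - 5)*(g + 1)*(g + 1)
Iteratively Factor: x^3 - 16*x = (x)*(x^2 - 16) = x*(x - 4)*(x + 4)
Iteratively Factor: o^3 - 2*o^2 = (o)*(o^2 - 2*o) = o*(o - 2)*(o)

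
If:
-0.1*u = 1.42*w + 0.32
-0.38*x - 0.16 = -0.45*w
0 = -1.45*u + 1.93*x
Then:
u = -0.82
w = -0.17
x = -0.62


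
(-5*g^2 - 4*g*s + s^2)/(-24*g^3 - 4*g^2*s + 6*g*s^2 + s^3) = (5*g^2 + 4*g*s - s^2)/(24*g^3 + 4*g^2*s - 6*g*s^2 - s^3)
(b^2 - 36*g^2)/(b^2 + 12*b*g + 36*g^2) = (b - 6*g)/(b + 6*g)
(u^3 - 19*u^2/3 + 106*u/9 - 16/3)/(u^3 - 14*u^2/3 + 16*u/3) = (u^2 - 11*u/3 + 2)/(u*(u - 2))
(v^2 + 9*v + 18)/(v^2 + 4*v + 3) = (v + 6)/(v + 1)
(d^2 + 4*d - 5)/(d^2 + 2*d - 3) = (d + 5)/(d + 3)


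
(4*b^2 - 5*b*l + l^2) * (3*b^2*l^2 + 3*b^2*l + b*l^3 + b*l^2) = 12*b^4*l^2 + 12*b^4*l - 11*b^3*l^3 - 11*b^3*l^2 - 2*b^2*l^4 - 2*b^2*l^3 + b*l^5 + b*l^4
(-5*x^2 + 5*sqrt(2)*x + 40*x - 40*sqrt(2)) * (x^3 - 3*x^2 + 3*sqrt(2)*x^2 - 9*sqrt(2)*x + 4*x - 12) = -5*x^5 - 10*sqrt(2)*x^4 + 55*x^4 - 110*x^3 + 110*sqrt(2)*x^3 - 220*sqrt(2)*x^2 - 110*x^2 - 220*sqrt(2)*x + 240*x + 480*sqrt(2)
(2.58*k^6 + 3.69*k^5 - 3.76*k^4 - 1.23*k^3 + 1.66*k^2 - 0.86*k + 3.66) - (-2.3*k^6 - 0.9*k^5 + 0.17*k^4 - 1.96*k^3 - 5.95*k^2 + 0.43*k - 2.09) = 4.88*k^6 + 4.59*k^5 - 3.93*k^4 + 0.73*k^3 + 7.61*k^2 - 1.29*k + 5.75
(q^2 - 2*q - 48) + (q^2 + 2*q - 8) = 2*q^2 - 56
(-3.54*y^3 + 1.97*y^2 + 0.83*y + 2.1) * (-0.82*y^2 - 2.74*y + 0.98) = 2.9028*y^5 + 8.0842*y^4 - 9.5476*y^3 - 2.0656*y^2 - 4.9406*y + 2.058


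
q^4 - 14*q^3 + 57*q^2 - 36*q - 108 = (q - 6)^2*(q - 3)*(q + 1)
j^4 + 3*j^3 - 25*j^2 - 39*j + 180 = (j - 3)^2*(j + 4)*(j + 5)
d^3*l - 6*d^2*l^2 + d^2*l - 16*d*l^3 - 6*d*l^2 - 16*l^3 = (d - 8*l)*(d + 2*l)*(d*l + l)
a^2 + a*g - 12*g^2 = (a - 3*g)*(a + 4*g)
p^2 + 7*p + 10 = (p + 2)*(p + 5)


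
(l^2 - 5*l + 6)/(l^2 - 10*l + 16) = (l - 3)/(l - 8)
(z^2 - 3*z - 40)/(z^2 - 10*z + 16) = (z + 5)/(z - 2)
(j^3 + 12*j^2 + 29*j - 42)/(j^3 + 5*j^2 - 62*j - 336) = (j - 1)/(j - 8)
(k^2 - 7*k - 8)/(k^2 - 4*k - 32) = (k + 1)/(k + 4)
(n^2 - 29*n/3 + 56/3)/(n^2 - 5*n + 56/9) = 3*(n - 7)/(3*n - 7)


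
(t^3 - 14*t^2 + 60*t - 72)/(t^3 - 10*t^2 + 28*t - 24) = (t - 6)/(t - 2)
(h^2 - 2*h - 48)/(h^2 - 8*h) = (h + 6)/h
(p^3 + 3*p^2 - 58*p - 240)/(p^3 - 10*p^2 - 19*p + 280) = (p + 6)/(p - 7)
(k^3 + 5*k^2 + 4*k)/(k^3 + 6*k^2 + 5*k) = (k + 4)/(k + 5)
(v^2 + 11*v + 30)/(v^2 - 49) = (v^2 + 11*v + 30)/(v^2 - 49)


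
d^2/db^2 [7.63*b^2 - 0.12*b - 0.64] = 15.2600000000000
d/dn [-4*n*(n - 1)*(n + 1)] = 4 - 12*n^2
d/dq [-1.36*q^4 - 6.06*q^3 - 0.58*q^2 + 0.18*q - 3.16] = -5.44*q^3 - 18.18*q^2 - 1.16*q + 0.18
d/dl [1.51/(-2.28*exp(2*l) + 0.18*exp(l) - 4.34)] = (6.8856*exp(l) - 0.2718)*exp(l)/(2.28*exp(2*l) - 0.18*exp(l) + 4.34)^2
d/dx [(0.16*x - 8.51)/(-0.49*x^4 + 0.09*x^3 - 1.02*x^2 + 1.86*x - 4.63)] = (0.2352*x^4 - 16.7084*x^3 + 2.4609*x^2 - 17.3604*x + 15.0878)/(0.2401*x^8 - 0.0882*x^7 + 1.0077*x^6 - 2.0064*x^5 + 5.9126*x^4 - 4.6278*x^3 + 12.9048*x^2 - 17.2236*x + 21.4369)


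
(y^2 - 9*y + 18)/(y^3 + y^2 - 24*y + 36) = (y - 6)/(y^2 + 4*y - 12)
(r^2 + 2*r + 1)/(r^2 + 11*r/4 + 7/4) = 4*(r + 1)/(4*r + 7)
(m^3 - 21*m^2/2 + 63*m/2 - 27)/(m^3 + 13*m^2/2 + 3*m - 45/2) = (m^2 - 9*m + 18)/(m^2 + 8*m + 15)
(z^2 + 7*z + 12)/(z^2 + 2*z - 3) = (z + 4)/(z - 1)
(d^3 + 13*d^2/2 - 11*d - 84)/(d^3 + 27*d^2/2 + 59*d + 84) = (2*d - 7)/(2*d + 7)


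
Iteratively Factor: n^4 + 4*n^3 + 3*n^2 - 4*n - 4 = (n + 1)*(n^3 + 3*n^2 - 4) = (n + 1)*(n + 2)*(n^2 + n - 2) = (n - 1)*(n + 1)*(n + 2)*(n + 2)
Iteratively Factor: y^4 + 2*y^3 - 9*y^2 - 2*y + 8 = (y + 1)*(y^3 + y^2 - 10*y + 8) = (y - 1)*(y + 1)*(y^2 + 2*y - 8) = (y - 1)*(y + 1)*(y + 4)*(y - 2)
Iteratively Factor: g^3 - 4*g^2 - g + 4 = (g - 4)*(g^2 - 1) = (g - 4)*(g + 1)*(g - 1)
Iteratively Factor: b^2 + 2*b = (b + 2)*(b)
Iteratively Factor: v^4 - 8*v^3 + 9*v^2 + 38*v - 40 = (v - 5)*(v^3 - 3*v^2 - 6*v + 8) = (v - 5)*(v - 4)*(v^2 + v - 2) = (v - 5)*(v - 4)*(v - 1)*(v + 2)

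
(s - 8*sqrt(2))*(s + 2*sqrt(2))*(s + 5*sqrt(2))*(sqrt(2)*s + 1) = sqrt(2)*s^4 - s^3 - 93*sqrt(2)*s^2 - 412*s - 160*sqrt(2)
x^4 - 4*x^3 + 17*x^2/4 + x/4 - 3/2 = (x - 2)*(x - 3/2)*(x - 1)*(x + 1/2)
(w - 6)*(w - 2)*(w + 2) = w^3 - 6*w^2 - 4*w + 24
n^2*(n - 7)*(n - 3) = n^4 - 10*n^3 + 21*n^2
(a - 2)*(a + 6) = a^2 + 4*a - 12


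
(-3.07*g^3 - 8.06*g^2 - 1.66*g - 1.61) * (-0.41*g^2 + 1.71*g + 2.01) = 1.2587*g^5 - 1.9451*g^4 - 19.2727*g^3 - 18.3791*g^2 - 6.0897*g - 3.2361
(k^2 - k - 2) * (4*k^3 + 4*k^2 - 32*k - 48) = 4*k^5 - 44*k^3 - 24*k^2 + 112*k + 96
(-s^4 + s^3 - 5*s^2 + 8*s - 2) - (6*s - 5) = -s^4 + s^3 - 5*s^2 + 2*s + 3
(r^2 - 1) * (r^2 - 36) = r^4 - 37*r^2 + 36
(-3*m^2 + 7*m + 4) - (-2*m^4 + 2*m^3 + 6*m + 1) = 2*m^4 - 2*m^3 - 3*m^2 + m + 3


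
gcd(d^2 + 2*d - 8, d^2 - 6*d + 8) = d - 2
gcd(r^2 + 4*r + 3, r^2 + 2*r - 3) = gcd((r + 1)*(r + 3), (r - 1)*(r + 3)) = r + 3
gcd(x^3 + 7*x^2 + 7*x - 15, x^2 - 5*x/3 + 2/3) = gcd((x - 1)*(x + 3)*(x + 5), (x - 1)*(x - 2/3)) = x - 1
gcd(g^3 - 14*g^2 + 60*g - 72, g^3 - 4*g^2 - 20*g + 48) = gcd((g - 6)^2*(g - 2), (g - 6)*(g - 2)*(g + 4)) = g^2 - 8*g + 12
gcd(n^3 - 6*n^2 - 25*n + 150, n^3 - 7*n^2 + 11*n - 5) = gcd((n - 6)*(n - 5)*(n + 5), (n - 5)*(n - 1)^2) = n - 5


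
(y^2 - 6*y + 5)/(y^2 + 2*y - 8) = (y^2 - 6*y + 5)/(y^2 + 2*y - 8)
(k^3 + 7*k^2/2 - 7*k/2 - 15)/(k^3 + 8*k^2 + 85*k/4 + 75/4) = 2*(k - 2)/(2*k + 5)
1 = 1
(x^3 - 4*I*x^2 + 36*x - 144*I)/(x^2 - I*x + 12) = (x^2 + 36)/(x + 3*I)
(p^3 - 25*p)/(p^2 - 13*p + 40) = p*(p + 5)/(p - 8)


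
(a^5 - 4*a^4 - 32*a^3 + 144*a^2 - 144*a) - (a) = a^5 - 4*a^4 - 32*a^3 + 144*a^2 - 145*a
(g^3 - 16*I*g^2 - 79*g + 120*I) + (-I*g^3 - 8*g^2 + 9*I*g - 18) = g^3 - I*g^3 - 8*g^2 - 16*I*g^2 - 79*g + 9*I*g - 18 + 120*I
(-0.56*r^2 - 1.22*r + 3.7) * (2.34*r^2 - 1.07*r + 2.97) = -1.3104*r^4 - 2.2556*r^3 + 8.3002*r^2 - 7.5824*r + 10.989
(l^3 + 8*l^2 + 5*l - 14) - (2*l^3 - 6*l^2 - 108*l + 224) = -l^3 + 14*l^2 + 113*l - 238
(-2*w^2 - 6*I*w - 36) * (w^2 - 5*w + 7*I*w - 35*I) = -2*w^4 + 10*w^3 - 20*I*w^3 + 6*w^2 + 100*I*w^2 - 30*w - 252*I*w + 1260*I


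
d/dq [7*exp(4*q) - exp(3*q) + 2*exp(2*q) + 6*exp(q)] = (28*exp(3*q) - 3*exp(2*q) + 4*exp(q) + 6)*exp(q)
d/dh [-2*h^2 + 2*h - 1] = 2 - 4*h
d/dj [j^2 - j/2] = 2*j - 1/2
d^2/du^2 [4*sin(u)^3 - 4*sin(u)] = -36*sin(u)^3 + 28*sin(u)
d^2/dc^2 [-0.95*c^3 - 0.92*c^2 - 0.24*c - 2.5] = -5.7*c - 1.84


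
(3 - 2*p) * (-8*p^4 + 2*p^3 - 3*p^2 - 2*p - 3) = 16*p^5 - 28*p^4 + 12*p^3 - 5*p^2 - 9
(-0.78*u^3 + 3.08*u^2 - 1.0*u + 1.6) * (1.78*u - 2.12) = -1.3884*u^4 + 7.136*u^3 - 8.3096*u^2 + 4.968*u - 3.392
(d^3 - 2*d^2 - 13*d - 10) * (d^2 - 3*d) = d^5 - 5*d^4 - 7*d^3 + 29*d^2 + 30*d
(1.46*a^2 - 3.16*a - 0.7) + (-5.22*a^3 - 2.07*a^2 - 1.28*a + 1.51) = -5.22*a^3 - 0.61*a^2 - 4.44*a + 0.81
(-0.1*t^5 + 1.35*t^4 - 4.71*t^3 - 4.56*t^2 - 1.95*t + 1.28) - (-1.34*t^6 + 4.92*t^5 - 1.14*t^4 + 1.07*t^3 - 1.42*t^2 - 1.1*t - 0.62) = 1.34*t^6 - 5.02*t^5 + 2.49*t^4 - 5.78*t^3 - 3.14*t^2 - 0.85*t + 1.9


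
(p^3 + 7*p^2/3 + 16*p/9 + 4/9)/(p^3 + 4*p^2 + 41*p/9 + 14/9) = (3*p + 2)/(3*p + 7)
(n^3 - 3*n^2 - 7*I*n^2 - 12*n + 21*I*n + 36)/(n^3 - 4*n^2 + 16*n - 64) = (n^2 - 3*n*(1 + I) + 9*I)/(n^2 + 4*n*(-1 + I) - 16*I)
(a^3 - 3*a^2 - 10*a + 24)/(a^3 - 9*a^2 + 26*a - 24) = (a + 3)/(a - 3)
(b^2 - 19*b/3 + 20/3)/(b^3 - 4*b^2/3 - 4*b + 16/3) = (b - 5)/(b^2 - 4)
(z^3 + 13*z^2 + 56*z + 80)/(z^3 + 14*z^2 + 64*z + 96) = (z + 5)/(z + 6)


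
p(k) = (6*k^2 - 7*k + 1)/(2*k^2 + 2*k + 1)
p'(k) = (-4*k - 2)*(6*k^2 - 7*k + 1)/(2*k^2 + 2*k + 1)^2 + (12*k - 7)/(2*k^2 + 2*k + 1)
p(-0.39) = 8.86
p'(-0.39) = -29.72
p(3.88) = 1.65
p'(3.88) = 0.27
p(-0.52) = 12.50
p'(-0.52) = -24.44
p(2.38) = 1.07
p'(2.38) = 0.54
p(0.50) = -0.40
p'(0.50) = 0.24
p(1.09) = 0.09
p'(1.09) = 0.99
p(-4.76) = 4.63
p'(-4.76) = 0.40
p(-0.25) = 5.00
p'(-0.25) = -24.00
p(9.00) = 2.34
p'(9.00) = 0.07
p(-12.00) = 3.58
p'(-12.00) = 0.05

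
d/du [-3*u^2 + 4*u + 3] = 4 - 6*u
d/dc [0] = 0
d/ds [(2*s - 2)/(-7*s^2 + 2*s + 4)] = 2*(7*s^2 - 14*s + 6)/(49*s^4 - 28*s^3 - 52*s^2 + 16*s + 16)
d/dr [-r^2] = -2*r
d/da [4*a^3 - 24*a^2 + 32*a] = 12*a^2 - 48*a + 32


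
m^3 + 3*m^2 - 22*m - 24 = (m - 4)*(m + 1)*(m + 6)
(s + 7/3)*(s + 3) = s^2 + 16*s/3 + 7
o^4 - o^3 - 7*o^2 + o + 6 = (o - 3)*(o - 1)*(o + 1)*(o + 2)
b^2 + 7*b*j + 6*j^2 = (b + j)*(b + 6*j)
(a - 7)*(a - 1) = a^2 - 8*a + 7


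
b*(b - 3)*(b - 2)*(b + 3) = b^4 - 2*b^3 - 9*b^2 + 18*b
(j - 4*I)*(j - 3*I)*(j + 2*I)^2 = j^4 - 3*I*j^3 + 12*j^2 - 20*I*j + 48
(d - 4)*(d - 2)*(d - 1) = d^3 - 7*d^2 + 14*d - 8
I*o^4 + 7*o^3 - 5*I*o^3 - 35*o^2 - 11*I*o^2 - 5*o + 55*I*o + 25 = (o - 5)*(o - 5*I)*(o - I)*(I*o + 1)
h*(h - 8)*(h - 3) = h^3 - 11*h^2 + 24*h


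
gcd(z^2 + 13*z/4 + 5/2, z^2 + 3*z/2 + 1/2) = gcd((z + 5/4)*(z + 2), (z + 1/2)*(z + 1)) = 1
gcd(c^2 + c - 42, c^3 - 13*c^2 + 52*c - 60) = c - 6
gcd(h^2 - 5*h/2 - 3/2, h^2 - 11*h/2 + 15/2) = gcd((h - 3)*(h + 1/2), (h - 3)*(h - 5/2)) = h - 3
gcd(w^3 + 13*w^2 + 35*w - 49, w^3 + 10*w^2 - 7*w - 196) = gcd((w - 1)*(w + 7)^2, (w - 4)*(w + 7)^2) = w^2 + 14*w + 49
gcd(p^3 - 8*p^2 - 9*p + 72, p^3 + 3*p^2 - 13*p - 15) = p - 3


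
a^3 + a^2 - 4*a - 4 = (a - 2)*(a + 1)*(a + 2)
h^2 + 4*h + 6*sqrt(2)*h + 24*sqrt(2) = (h + 4)*(h + 6*sqrt(2))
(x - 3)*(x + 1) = x^2 - 2*x - 3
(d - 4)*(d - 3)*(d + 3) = d^3 - 4*d^2 - 9*d + 36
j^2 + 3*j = j*(j + 3)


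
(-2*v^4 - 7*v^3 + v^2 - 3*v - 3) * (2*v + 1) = -4*v^5 - 16*v^4 - 5*v^3 - 5*v^2 - 9*v - 3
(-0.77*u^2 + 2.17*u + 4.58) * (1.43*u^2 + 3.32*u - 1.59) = -1.1011*u^4 + 0.5467*u^3 + 14.9781*u^2 + 11.7553*u - 7.2822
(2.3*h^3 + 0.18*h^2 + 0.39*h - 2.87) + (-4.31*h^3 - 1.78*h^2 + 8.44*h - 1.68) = -2.01*h^3 - 1.6*h^2 + 8.83*h - 4.55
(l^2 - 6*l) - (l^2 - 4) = 4 - 6*l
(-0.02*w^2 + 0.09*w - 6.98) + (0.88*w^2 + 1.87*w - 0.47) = 0.86*w^2 + 1.96*w - 7.45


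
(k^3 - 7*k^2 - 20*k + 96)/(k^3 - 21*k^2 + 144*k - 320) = (k^2 + k - 12)/(k^2 - 13*k + 40)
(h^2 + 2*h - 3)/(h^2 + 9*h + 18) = (h - 1)/(h + 6)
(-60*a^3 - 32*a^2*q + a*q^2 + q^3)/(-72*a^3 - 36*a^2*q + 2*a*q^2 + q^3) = (5*a + q)/(6*a + q)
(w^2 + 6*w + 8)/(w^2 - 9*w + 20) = (w^2 + 6*w + 8)/(w^2 - 9*w + 20)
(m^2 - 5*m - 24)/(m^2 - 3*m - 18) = (m - 8)/(m - 6)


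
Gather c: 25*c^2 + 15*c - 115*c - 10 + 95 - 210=25*c^2 - 100*c - 125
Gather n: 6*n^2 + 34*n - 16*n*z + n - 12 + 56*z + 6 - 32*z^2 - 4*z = 6*n^2 + n*(35 - 16*z) - 32*z^2 + 52*z - 6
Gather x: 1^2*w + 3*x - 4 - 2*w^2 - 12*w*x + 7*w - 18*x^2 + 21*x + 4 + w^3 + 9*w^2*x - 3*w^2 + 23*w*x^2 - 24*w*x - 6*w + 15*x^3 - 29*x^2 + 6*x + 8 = w^3 - 5*w^2 + 2*w + 15*x^3 + x^2*(23*w - 47) + x*(9*w^2 - 36*w + 30) + 8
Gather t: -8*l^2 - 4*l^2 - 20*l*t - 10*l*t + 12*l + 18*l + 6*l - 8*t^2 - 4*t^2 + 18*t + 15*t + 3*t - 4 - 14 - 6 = -12*l^2 + 36*l - 12*t^2 + t*(36 - 30*l) - 24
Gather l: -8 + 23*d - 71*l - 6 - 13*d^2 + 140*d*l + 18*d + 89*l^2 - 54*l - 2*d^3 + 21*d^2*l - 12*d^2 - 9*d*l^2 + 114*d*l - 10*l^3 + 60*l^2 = -2*d^3 - 25*d^2 + 41*d - 10*l^3 + l^2*(149 - 9*d) + l*(21*d^2 + 254*d - 125) - 14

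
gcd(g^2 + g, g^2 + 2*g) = g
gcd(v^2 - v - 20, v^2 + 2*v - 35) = v - 5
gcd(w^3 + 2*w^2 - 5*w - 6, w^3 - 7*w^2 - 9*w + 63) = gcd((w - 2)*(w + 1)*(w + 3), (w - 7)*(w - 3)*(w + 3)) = w + 3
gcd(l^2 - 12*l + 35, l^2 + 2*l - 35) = l - 5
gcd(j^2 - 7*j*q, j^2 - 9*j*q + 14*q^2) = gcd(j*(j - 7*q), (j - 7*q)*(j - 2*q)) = -j + 7*q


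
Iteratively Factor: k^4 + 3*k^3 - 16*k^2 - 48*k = (k + 3)*(k^3 - 16*k) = k*(k + 3)*(k^2 - 16) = k*(k - 4)*(k + 3)*(k + 4)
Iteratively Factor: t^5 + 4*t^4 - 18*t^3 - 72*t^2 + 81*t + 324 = (t + 3)*(t^4 + t^3 - 21*t^2 - 9*t + 108) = (t + 3)*(t + 4)*(t^3 - 3*t^2 - 9*t + 27) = (t - 3)*(t + 3)*(t + 4)*(t^2 - 9) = (t - 3)*(t + 3)^2*(t + 4)*(t - 3)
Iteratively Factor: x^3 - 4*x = (x)*(x^2 - 4) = x*(x - 2)*(x + 2)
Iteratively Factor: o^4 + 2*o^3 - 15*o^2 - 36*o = (o - 4)*(o^3 + 6*o^2 + 9*o) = (o - 4)*(o + 3)*(o^2 + 3*o) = (o - 4)*(o + 3)^2*(o)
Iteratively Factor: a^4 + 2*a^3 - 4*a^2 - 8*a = (a - 2)*(a^3 + 4*a^2 + 4*a) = a*(a - 2)*(a^2 + 4*a + 4) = a*(a - 2)*(a + 2)*(a + 2)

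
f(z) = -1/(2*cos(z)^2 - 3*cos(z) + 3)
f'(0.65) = -0.03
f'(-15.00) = -0.09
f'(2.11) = 0.17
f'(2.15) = 0.16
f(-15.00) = -0.16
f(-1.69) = -0.30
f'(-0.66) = 0.03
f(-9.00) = -0.14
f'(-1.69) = -0.30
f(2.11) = -0.20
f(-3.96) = -0.17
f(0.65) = -0.53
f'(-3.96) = 0.12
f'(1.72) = 0.29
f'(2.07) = 0.18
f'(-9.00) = -0.05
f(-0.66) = -0.53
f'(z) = -(4*sin(z)*cos(z) - 3*sin(z))/(2*cos(z)^2 - 3*cos(z) + 3)^2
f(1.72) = -0.29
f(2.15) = -0.19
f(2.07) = -0.20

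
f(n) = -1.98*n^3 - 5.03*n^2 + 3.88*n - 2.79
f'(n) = -5.94*n^2 - 10.06*n + 3.88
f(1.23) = -9.31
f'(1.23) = -17.48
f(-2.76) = -10.19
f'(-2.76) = -13.60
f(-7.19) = 445.24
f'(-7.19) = -230.86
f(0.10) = -2.45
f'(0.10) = 2.81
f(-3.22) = -1.33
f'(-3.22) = -25.32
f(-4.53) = 60.47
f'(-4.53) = -72.44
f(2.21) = -40.15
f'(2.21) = -47.36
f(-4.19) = 38.29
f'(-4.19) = -58.25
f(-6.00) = 220.53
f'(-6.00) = -149.60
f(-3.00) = -6.24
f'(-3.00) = -19.40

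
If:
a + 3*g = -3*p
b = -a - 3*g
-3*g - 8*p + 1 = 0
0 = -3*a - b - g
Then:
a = -3/23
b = 12/23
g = -3/23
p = 4/23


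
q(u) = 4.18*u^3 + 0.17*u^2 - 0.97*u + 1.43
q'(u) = 12.54*u^2 + 0.34*u - 0.97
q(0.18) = 1.29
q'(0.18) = -0.50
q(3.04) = 117.49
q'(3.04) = 115.95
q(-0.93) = -0.88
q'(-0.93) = 9.56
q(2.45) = 61.55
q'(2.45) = 75.13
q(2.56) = 70.19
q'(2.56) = 82.08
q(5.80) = 817.09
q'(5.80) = 422.85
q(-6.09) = -930.48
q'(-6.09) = 462.04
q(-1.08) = -2.59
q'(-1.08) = 13.29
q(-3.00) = -106.99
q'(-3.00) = 110.87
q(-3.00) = -106.99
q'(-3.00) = 110.87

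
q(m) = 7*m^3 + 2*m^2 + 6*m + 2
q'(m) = 21*m^2 + 4*m + 6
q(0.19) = 3.26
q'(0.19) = 7.52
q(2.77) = 182.74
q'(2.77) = 178.21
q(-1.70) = -36.81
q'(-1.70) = 59.89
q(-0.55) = -1.86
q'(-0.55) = 10.15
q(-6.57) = -1936.24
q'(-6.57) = 886.18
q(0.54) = 6.93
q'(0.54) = 14.28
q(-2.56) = -117.69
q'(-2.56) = 133.39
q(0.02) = 2.12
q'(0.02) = 6.09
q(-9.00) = -4993.00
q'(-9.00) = 1671.00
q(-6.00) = -1474.00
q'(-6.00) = 738.00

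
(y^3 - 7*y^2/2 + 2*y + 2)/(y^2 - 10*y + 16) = (y^2 - 3*y/2 - 1)/(y - 8)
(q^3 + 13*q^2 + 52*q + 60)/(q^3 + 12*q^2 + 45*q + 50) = (q + 6)/(q + 5)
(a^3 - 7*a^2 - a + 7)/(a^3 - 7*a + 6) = (a^2 - 6*a - 7)/(a^2 + a - 6)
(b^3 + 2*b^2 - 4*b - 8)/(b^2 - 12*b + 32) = (b^3 + 2*b^2 - 4*b - 8)/(b^2 - 12*b + 32)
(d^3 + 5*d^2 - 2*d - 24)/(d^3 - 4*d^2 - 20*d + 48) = (d + 3)/(d - 6)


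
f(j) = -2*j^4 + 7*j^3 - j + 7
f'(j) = -8*j^3 + 21*j^2 - 1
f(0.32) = 6.89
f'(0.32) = 0.89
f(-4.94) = -2023.01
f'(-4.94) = 1475.91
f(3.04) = 29.81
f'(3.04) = -31.68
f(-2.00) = -79.00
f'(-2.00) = 147.00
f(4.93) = -340.62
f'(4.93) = -449.18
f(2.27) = 33.50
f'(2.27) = 13.63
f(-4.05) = -992.04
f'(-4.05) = 874.89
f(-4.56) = -1516.92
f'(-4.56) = 1194.22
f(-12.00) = -53549.00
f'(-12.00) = 16847.00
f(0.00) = 7.00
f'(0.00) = -1.00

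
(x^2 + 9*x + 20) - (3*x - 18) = x^2 + 6*x + 38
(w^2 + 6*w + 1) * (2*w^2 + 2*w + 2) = 2*w^4 + 14*w^3 + 16*w^2 + 14*w + 2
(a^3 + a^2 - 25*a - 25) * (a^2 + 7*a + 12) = a^5 + 8*a^4 - 6*a^3 - 188*a^2 - 475*a - 300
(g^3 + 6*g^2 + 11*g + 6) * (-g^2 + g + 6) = -g^5 - 5*g^4 + g^3 + 41*g^2 + 72*g + 36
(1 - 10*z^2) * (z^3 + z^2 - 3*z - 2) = -10*z^5 - 10*z^4 + 31*z^3 + 21*z^2 - 3*z - 2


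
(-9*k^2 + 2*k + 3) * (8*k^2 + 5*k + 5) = -72*k^4 - 29*k^3 - 11*k^2 + 25*k + 15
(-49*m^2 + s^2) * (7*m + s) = -343*m^3 - 49*m^2*s + 7*m*s^2 + s^3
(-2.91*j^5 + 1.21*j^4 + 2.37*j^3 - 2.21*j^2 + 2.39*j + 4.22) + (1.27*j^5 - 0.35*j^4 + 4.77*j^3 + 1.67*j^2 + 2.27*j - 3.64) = -1.64*j^5 + 0.86*j^4 + 7.14*j^3 - 0.54*j^2 + 4.66*j + 0.58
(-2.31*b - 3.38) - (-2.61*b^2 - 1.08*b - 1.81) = 2.61*b^2 - 1.23*b - 1.57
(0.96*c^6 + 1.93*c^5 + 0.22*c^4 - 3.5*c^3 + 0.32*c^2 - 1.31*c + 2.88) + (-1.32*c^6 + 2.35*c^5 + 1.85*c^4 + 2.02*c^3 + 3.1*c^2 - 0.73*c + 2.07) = -0.36*c^6 + 4.28*c^5 + 2.07*c^4 - 1.48*c^3 + 3.42*c^2 - 2.04*c + 4.95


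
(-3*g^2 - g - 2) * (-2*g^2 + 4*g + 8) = 6*g^4 - 10*g^3 - 24*g^2 - 16*g - 16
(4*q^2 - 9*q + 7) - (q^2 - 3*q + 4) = 3*q^2 - 6*q + 3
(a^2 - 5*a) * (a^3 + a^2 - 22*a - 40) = a^5 - 4*a^4 - 27*a^3 + 70*a^2 + 200*a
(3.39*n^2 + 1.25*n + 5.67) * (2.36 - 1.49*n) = -5.0511*n^3 + 6.1379*n^2 - 5.4983*n + 13.3812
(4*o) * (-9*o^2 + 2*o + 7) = -36*o^3 + 8*o^2 + 28*o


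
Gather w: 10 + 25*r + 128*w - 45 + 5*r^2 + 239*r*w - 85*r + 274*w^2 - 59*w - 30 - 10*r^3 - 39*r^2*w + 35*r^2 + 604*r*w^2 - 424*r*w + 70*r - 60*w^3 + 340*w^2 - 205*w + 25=-10*r^3 + 40*r^2 + 10*r - 60*w^3 + w^2*(604*r + 614) + w*(-39*r^2 - 185*r - 136) - 40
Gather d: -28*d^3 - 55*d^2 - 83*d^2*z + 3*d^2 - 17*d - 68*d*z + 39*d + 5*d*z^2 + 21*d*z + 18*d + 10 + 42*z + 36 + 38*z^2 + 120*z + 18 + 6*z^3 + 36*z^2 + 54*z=-28*d^3 + d^2*(-83*z - 52) + d*(5*z^2 - 47*z + 40) + 6*z^3 + 74*z^2 + 216*z + 64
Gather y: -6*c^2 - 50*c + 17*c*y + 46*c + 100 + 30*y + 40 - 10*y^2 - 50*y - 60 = -6*c^2 - 4*c - 10*y^2 + y*(17*c - 20) + 80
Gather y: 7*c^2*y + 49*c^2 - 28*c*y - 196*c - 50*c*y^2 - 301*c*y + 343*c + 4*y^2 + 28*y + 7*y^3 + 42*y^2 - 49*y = 49*c^2 + 147*c + 7*y^3 + y^2*(46 - 50*c) + y*(7*c^2 - 329*c - 21)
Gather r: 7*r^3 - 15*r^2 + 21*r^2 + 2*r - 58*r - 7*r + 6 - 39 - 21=7*r^3 + 6*r^2 - 63*r - 54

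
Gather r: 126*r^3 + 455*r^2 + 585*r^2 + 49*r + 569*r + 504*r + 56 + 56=126*r^3 + 1040*r^2 + 1122*r + 112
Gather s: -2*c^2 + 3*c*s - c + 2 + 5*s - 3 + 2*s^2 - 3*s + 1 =-2*c^2 - c + 2*s^2 + s*(3*c + 2)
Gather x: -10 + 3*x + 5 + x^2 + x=x^2 + 4*x - 5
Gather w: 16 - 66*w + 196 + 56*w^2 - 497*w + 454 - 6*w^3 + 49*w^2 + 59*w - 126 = -6*w^3 + 105*w^2 - 504*w + 540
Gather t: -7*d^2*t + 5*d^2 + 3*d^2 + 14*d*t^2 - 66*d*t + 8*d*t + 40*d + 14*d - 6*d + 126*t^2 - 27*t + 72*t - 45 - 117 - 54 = 8*d^2 + 48*d + t^2*(14*d + 126) + t*(-7*d^2 - 58*d + 45) - 216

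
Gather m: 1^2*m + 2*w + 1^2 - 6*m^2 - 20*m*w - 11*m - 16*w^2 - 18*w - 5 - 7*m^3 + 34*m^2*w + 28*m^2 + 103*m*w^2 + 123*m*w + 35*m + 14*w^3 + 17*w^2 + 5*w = -7*m^3 + m^2*(34*w + 22) + m*(103*w^2 + 103*w + 25) + 14*w^3 + w^2 - 11*w - 4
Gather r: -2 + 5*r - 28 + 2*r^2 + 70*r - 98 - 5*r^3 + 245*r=-5*r^3 + 2*r^2 + 320*r - 128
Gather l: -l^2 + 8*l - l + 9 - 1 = -l^2 + 7*l + 8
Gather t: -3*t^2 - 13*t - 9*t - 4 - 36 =-3*t^2 - 22*t - 40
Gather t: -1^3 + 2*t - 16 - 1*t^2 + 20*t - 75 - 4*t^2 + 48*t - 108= -5*t^2 + 70*t - 200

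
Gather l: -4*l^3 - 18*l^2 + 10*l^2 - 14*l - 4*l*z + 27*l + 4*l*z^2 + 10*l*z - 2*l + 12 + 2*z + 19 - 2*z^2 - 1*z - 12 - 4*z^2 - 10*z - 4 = -4*l^3 - 8*l^2 + l*(4*z^2 + 6*z + 11) - 6*z^2 - 9*z + 15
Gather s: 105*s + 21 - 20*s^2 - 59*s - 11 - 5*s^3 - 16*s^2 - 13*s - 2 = -5*s^3 - 36*s^2 + 33*s + 8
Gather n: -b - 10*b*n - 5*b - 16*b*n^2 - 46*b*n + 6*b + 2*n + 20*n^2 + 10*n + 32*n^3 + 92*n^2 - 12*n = -56*b*n + 32*n^3 + n^2*(112 - 16*b)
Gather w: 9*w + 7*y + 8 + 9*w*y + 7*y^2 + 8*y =w*(9*y + 9) + 7*y^2 + 15*y + 8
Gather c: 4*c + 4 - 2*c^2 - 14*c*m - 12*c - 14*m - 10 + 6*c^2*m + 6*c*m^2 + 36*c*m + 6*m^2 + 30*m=c^2*(6*m - 2) + c*(6*m^2 + 22*m - 8) + 6*m^2 + 16*m - 6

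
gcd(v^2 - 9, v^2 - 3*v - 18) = v + 3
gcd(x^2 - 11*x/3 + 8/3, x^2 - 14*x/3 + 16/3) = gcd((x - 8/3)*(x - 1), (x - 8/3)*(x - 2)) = x - 8/3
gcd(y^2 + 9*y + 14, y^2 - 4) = y + 2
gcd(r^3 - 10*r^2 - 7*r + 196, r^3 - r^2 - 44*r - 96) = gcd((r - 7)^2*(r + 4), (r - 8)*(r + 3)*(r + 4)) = r + 4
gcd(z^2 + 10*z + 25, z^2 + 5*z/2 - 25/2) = z + 5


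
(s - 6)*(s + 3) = s^2 - 3*s - 18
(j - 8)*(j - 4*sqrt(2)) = j^2 - 8*j - 4*sqrt(2)*j + 32*sqrt(2)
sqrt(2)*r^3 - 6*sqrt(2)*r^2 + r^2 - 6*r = r*(r - 6)*(sqrt(2)*r + 1)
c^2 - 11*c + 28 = (c - 7)*(c - 4)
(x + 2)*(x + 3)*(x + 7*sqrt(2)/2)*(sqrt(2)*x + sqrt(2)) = sqrt(2)*x^4 + 7*x^3 + 6*sqrt(2)*x^3 + 11*sqrt(2)*x^2 + 42*x^2 + 6*sqrt(2)*x + 77*x + 42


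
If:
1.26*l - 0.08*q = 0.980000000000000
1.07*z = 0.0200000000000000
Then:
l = 0.0634920634920635*q + 0.777777777777778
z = 0.02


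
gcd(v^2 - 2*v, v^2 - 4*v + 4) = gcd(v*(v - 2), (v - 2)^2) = v - 2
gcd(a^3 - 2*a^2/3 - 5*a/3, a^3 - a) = a^2 + a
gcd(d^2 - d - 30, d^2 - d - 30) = d^2 - d - 30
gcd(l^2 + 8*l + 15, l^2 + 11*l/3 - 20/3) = l + 5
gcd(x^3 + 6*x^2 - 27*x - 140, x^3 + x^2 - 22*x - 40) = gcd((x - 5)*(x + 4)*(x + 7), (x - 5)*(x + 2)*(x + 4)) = x^2 - x - 20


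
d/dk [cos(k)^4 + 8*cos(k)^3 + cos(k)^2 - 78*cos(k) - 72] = 2*(-2*cos(k)^3 - 12*cos(k)^2 - cos(k) + 39)*sin(k)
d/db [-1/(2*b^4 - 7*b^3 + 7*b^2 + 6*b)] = (8*b^3 - 21*b^2 + 14*b + 6)/(b^2*(2*b^3 - 7*b^2 + 7*b + 6)^2)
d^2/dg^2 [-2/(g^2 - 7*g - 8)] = 4*(-g^2 + 7*g + (2*g - 7)^2 + 8)/(-g^2 + 7*g + 8)^3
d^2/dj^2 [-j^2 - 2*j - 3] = -2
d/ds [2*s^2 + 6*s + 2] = 4*s + 6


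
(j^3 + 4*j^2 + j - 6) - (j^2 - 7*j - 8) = j^3 + 3*j^2 + 8*j + 2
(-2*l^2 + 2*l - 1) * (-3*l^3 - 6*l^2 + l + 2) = 6*l^5 + 6*l^4 - 11*l^3 + 4*l^2 + 3*l - 2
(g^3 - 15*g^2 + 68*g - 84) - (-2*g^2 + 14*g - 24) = g^3 - 13*g^2 + 54*g - 60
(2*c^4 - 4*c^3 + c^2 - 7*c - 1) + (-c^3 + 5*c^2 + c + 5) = 2*c^4 - 5*c^3 + 6*c^2 - 6*c + 4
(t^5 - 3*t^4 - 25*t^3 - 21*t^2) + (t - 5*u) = t^5 - 3*t^4 - 25*t^3 - 21*t^2 + t - 5*u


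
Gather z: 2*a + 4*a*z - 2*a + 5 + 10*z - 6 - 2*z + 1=z*(4*a + 8)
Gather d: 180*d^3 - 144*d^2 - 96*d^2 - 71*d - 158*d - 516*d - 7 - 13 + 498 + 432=180*d^3 - 240*d^2 - 745*d + 910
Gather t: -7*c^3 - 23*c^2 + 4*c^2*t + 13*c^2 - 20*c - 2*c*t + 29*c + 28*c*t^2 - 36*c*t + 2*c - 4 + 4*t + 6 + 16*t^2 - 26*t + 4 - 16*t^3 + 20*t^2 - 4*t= -7*c^3 - 10*c^2 + 11*c - 16*t^3 + t^2*(28*c + 36) + t*(4*c^2 - 38*c - 26) + 6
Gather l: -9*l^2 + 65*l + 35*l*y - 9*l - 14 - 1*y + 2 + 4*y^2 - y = -9*l^2 + l*(35*y + 56) + 4*y^2 - 2*y - 12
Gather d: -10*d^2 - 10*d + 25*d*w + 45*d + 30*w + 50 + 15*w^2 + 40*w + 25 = -10*d^2 + d*(25*w + 35) + 15*w^2 + 70*w + 75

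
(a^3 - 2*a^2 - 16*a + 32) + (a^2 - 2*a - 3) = a^3 - a^2 - 18*a + 29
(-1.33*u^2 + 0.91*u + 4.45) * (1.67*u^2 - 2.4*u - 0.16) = -2.2211*u^4 + 4.7117*u^3 + 5.4603*u^2 - 10.8256*u - 0.712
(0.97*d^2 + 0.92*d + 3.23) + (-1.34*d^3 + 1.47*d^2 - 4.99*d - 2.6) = -1.34*d^3 + 2.44*d^2 - 4.07*d + 0.63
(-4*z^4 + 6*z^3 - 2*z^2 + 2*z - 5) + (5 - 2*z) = -4*z^4 + 6*z^3 - 2*z^2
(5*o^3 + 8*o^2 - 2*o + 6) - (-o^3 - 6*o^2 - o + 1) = 6*o^3 + 14*o^2 - o + 5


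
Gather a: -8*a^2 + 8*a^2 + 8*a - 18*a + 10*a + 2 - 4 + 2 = 0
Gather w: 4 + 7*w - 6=7*w - 2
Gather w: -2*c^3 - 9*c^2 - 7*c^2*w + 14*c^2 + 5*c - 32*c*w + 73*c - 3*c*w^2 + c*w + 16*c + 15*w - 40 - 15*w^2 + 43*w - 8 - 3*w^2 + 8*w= -2*c^3 + 5*c^2 + 94*c + w^2*(-3*c - 18) + w*(-7*c^2 - 31*c + 66) - 48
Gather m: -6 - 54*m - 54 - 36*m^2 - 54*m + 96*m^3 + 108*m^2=96*m^3 + 72*m^2 - 108*m - 60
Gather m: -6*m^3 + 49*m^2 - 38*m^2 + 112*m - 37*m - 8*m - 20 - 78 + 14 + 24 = -6*m^3 + 11*m^2 + 67*m - 60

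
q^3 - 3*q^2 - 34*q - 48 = (q - 8)*(q + 2)*(q + 3)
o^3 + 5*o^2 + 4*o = o*(o + 1)*(o + 4)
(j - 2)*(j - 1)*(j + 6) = j^3 + 3*j^2 - 16*j + 12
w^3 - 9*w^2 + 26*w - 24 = (w - 4)*(w - 3)*(w - 2)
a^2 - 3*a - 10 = (a - 5)*(a + 2)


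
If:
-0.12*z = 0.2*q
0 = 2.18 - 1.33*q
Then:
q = 1.64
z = -2.73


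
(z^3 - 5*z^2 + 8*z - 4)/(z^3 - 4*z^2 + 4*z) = (z - 1)/z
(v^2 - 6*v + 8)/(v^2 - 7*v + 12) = (v - 2)/(v - 3)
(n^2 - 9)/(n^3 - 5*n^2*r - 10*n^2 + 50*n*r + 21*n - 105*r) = (-n - 3)/(-n^2 + 5*n*r + 7*n - 35*r)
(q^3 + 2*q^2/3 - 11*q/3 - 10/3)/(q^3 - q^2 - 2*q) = (q + 5/3)/q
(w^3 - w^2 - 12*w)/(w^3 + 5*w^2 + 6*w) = (w - 4)/(w + 2)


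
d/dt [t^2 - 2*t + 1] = 2*t - 2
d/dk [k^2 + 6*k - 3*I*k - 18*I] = 2*k + 6 - 3*I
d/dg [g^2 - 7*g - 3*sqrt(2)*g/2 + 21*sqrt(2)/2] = 2*g - 7 - 3*sqrt(2)/2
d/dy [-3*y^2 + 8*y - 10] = 8 - 6*y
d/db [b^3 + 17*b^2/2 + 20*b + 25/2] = 3*b^2 + 17*b + 20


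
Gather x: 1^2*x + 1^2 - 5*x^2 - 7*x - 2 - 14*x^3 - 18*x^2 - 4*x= -14*x^3 - 23*x^2 - 10*x - 1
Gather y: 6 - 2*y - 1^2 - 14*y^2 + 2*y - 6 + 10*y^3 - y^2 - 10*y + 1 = 10*y^3 - 15*y^2 - 10*y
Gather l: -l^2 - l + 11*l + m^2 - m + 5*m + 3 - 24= -l^2 + 10*l + m^2 + 4*m - 21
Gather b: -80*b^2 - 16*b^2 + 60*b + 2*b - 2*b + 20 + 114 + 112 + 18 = -96*b^2 + 60*b + 264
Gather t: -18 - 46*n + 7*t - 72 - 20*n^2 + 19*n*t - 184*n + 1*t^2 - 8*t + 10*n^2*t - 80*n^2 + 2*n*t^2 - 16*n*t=-100*n^2 - 230*n + t^2*(2*n + 1) + t*(10*n^2 + 3*n - 1) - 90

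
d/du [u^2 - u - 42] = 2*u - 1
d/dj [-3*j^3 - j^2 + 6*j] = -9*j^2 - 2*j + 6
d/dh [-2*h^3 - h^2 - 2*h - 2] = -6*h^2 - 2*h - 2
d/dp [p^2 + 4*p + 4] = 2*p + 4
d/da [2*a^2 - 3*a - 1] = 4*a - 3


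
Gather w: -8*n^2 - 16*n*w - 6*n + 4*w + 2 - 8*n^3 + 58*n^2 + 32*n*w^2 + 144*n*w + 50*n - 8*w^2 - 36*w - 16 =-8*n^3 + 50*n^2 + 44*n + w^2*(32*n - 8) + w*(128*n - 32) - 14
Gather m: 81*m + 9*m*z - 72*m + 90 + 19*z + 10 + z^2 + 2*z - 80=m*(9*z + 9) + z^2 + 21*z + 20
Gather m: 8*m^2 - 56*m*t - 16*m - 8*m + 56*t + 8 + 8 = 8*m^2 + m*(-56*t - 24) + 56*t + 16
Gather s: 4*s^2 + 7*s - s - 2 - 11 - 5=4*s^2 + 6*s - 18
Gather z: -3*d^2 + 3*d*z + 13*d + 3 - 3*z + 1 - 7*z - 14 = -3*d^2 + 13*d + z*(3*d - 10) - 10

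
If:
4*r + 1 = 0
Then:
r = -1/4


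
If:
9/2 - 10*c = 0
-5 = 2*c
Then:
No Solution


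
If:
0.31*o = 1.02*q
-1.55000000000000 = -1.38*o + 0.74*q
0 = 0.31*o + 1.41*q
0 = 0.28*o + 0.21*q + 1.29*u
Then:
No Solution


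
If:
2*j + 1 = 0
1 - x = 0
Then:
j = -1/2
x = 1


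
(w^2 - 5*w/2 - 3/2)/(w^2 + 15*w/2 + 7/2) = (w - 3)/(w + 7)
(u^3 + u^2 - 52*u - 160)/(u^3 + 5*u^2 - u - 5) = (u^2 - 4*u - 32)/(u^2 - 1)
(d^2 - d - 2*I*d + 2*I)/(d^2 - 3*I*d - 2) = (d - 1)/(d - I)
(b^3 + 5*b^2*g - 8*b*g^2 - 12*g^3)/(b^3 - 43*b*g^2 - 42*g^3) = (b - 2*g)/(b - 7*g)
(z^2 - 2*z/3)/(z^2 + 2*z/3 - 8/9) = 3*z/(3*z + 4)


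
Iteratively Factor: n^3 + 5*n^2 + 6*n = (n + 3)*(n^2 + 2*n) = (n + 2)*(n + 3)*(n)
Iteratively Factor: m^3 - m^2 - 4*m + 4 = (m - 1)*(m^2 - 4) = (m - 1)*(m + 2)*(m - 2)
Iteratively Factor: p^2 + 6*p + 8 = (p + 4)*(p + 2)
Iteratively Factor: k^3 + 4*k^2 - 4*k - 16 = (k + 4)*(k^2 - 4) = (k - 2)*(k + 4)*(k + 2)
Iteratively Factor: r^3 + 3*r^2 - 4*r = (r + 4)*(r^2 - r) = (r - 1)*(r + 4)*(r)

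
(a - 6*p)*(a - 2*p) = a^2 - 8*a*p + 12*p^2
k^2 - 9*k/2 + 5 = (k - 5/2)*(k - 2)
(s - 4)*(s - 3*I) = s^2 - 4*s - 3*I*s + 12*I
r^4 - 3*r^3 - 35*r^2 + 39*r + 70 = (r - 7)*(r - 2)*(r + 1)*(r + 5)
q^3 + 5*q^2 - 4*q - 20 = (q - 2)*(q + 2)*(q + 5)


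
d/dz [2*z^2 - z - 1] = 4*z - 1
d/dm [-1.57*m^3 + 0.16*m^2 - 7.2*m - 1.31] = -4.71*m^2 + 0.32*m - 7.2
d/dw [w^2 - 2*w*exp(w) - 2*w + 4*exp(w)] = -2*w*exp(w) + 2*w + 2*exp(w) - 2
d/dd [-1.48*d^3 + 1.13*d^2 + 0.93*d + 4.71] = -4.44*d^2 + 2.26*d + 0.93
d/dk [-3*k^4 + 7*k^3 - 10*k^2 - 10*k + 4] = -12*k^3 + 21*k^2 - 20*k - 10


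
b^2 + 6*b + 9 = (b + 3)^2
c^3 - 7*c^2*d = c^2*(c - 7*d)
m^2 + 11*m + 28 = (m + 4)*(m + 7)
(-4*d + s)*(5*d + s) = -20*d^2 + d*s + s^2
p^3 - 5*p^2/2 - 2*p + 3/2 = (p - 3)*(p - 1/2)*(p + 1)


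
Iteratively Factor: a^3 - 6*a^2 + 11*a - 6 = (a - 1)*(a^2 - 5*a + 6) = (a - 2)*(a - 1)*(a - 3)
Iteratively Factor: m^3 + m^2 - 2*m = (m)*(m^2 + m - 2) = m*(m - 1)*(m + 2)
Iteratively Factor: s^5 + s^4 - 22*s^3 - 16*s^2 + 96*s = (s + 4)*(s^4 - 3*s^3 - 10*s^2 + 24*s) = (s + 3)*(s + 4)*(s^3 - 6*s^2 + 8*s) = (s - 2)*(s + 3)*(s + 4)*(s^2 - 4*s) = s*(s - 2)*(s + 3)*(s + 4)*(s - 4)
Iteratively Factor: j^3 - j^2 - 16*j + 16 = (j - 4)*(j^2 + 3*j - 4) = (j - 4)*(j - 1)*(j + 4)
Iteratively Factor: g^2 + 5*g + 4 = (g + 4)*(g + 1)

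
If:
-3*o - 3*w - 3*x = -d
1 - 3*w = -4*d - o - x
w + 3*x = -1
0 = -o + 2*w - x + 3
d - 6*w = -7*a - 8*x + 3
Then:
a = -62/147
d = -9/7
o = 2/3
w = -8/7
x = 1/21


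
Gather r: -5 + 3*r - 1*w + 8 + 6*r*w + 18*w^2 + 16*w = r*(6*w + 3) + 18*w^2 + 15*w + 3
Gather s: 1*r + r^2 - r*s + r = r^2 - r*s + 2*r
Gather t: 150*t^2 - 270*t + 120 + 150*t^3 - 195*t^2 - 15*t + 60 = 150*t^3 - 45*t^2 - 285*t + 180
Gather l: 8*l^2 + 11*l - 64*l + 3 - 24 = 8*l^2 - 53*l - 21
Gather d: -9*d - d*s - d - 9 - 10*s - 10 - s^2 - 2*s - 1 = d*(-s - 10) - s^2 - 12*s - 20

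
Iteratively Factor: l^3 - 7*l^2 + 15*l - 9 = (l - 3)*(l^2 - 4*l + 3) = (l - 3)^2*(l - 1)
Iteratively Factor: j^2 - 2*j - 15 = (j - 5)*(j + 3)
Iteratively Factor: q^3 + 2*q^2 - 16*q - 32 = (q + 4)*(q^2 - 2*q - 8) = (q + 2)*(q + 4)*(q - 4)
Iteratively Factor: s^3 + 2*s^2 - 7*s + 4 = (s + 4)*(s^2 - 2*s + 1) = (s - 1)*(s + 4)*(s - 1)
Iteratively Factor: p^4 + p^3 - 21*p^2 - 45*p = (p + 3)*(p^3 - 2*p^2 - 15*p) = p*(p + 3)*(p^2 - 2*p - 15) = p*(p - 5)*(p + 3)*(p + 3)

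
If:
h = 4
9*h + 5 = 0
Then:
No Solution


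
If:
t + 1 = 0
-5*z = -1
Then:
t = -1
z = 1/5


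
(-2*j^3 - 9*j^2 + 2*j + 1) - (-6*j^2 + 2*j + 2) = -2*j^3 - 3*j^2 - 1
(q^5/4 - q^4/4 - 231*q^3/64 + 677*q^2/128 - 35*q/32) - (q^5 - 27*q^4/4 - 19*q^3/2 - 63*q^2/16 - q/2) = -3*q^5/4 + 13*q^4/2 + 377*q^3/64 + 1181*q^2/128 - 19*q/32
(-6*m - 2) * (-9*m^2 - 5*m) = 54*m^3 + 48*m^2 + 10*m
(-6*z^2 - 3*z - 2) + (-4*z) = -6*z^2 - 7*z - 2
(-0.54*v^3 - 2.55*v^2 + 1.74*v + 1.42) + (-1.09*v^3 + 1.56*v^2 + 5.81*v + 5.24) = -1.63*v^3 - 0.99*v^2 + 7.55*v + 6.66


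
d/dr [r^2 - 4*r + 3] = 2*r - 4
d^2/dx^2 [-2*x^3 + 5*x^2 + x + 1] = 10 - 12*x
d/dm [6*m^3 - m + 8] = 18*m^2 - 1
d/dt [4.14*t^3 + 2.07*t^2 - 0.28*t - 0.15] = 12.42*t^2 + 4.14*t - 0.28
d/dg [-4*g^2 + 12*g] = 12 - 8*g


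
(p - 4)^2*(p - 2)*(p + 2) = p^4 - 8*p^3 + 12*p^2 + 32*p - 64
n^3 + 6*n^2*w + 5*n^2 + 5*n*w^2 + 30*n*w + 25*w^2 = (n + 5)*(n + w)*(n + 5*w)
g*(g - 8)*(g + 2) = g^3 - 6*g^2 - 16*g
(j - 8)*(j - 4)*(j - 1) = j^3 - 13*j^2 + 44*j - 32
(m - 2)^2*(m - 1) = m^3 - 5*m^2 + 8*m - 4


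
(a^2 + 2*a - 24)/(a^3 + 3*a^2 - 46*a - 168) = (a - 4)/(a^2 - 3*a - 28)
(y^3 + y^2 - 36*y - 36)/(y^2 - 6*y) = y + 7 + 6/y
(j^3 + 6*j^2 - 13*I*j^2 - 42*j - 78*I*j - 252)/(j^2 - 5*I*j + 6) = (j^2 + j*(6 - 7*I) - 42*I)/(j + I)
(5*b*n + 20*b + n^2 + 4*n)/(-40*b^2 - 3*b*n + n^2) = (-n - 4)/(8*b - n)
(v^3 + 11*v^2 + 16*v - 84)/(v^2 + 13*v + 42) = v - 2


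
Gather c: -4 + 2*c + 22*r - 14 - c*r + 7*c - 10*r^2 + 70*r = c*(9 - r) - 10*r^2 + 92*r - 18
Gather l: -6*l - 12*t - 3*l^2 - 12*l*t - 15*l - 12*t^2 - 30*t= -3*l^2 + l*(-12*t - 21) - 12*t^2 - 42*t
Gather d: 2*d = 2*d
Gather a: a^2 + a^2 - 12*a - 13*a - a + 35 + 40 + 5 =2*a^2 - 26*a + 80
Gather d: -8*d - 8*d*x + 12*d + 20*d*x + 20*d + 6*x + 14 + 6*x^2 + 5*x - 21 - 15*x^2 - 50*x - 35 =d*(12*x + 24) - 9*x^2 - 39*x - 42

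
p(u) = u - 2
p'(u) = 1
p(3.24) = 1.24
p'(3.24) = 1.00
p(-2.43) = -4.43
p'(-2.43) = 1.00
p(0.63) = -1.37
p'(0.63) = 1.00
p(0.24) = -1.76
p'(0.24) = 1.00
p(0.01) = -1.99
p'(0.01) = 1.00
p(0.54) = -1.46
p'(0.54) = 1.00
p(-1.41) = -3.41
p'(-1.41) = 1.00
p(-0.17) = -2.17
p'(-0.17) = 1.00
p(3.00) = 1.00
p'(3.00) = 1.00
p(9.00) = 7.00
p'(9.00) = 1.00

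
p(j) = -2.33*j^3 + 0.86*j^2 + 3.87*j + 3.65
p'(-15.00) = -1594.68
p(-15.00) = 8002.85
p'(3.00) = -53.88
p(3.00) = -39.91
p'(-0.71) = -0.87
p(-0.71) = 2.17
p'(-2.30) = -37.06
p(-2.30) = 27.65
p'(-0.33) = 2.54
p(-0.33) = 2.55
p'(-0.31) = 2.67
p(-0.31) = 2.60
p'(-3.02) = -65.08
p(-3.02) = 63.98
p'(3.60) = -80.53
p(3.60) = -79.98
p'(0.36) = 3.58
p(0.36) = 5.05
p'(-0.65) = -0.20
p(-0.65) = 2.14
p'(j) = -6.99*j^2 + 1.72*j + 3.87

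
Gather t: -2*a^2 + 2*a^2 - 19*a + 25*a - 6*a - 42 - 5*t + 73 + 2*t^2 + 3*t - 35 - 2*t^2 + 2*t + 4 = 0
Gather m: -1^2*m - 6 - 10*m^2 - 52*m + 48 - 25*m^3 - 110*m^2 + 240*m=-25*m^3 - 120*m^2 + 187*m + 42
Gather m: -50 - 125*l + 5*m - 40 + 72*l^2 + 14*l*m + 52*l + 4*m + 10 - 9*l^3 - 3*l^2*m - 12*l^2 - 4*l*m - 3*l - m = -9*l^3 + 60*l^2 - 76*l + m*(-3*l^2 + 10*l + 8) - 80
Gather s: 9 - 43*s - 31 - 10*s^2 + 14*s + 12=-10*s^2 - 29*s - 10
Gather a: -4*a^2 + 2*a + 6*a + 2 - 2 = -4*a^2 + 8*a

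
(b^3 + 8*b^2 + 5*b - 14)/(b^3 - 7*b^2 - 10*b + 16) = (b + 7)/(b - 8)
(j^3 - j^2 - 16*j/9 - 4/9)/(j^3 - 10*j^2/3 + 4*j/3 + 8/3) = (j + 1/3)/(j - 2)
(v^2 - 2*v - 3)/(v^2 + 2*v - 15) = (v + 1)/(v + 5)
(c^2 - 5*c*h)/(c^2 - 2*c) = (c - 5*h)/(c - 2)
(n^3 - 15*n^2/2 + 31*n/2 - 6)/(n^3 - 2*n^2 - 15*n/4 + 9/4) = 2*(n - 4)/(2*n + 3)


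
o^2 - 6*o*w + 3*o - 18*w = (o + 3)*(o - 6*w)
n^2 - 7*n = n*(n - 7)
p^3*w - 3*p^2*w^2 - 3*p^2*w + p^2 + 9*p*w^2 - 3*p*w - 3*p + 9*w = (p - 3)*(p - 3*w)*(p*w + 1)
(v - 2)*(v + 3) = v^2 + v - 6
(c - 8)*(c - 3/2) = c^2 - 19*c/2 + 12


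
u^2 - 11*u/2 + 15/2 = (u - 3)*(u - 5/2)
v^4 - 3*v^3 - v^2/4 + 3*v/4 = v*(v - 3)*(v - 1/2)*(v + 1/2)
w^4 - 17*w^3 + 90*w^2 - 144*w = w*(w - 8)*(w - 6)*(w - 3)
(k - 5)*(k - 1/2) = k^2 - 11*k/2 + 5/2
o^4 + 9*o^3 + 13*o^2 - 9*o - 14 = (o - 1)*(o + 1)*(o + 2)*(o + 7)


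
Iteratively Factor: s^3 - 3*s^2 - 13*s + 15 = (s - 5)*(s^2 + 2*s - 3) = (s - 5)*(s + 3)*(s - 1)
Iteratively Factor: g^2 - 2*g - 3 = (g + 1)*(g - 3)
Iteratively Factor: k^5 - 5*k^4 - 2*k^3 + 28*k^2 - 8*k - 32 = (k - 2)*(k^4 - 3*k^3 - 8*k^2 + 12*k + 16) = (k - 2)*(k + 1)*(k^3 - 4*k^2 - 4*k + 16) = (k - 2)*(k + 1)*(k + 2)*(k^2 - 6*k + 8) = (k - 4)*(k - 2)*(k + 1)*(k + 2)*(k - 2)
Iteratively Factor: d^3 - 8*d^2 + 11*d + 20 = (d - 4)*(d^2 - 4*d - 5) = (d - 4)*(d + 1)*(d - 5)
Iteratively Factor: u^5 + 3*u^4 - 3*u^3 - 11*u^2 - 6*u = (u - 2)*(u^4 + 5*u^3 + 7*u^2 + 3*u) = (u - 2)*(u + 1)*(u^3 + 4*u^2 + 3*u) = (u - 2)*(u + 1)^2*(u^2 + 3*u) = u*(u - 2)*(u + 1)^2*(u + 3)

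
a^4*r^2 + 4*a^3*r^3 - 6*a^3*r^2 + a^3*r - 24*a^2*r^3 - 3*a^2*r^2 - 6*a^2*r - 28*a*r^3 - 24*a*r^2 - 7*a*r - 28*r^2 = (a - 7)*(a + 4*r)*(a*r + 1)*(a*r + r)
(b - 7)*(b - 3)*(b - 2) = b^3 - 12*b^2 + 41*b - 42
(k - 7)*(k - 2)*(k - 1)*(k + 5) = k^4 - 5*k^3 - 27*k^2 + 101*k - 70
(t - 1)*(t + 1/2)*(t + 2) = t^3 + 3*t^2/2 - 3*t/2 - 1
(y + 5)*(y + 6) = y^2 + 11*y + 30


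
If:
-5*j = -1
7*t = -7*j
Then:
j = 1/5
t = -1/5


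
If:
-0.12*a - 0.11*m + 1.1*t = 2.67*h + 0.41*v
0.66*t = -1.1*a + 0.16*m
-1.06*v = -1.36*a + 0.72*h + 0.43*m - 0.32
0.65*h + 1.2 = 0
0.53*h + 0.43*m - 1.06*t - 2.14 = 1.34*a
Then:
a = 3.09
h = -1.85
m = 10.41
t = -2.62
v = 1.29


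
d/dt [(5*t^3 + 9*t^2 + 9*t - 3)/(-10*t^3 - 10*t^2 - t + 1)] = 2*(20*t^4 + 85*t^3 + 3*t^2 - 21*t + 3)/(100*t^6 + 200*t^5 + 120*t^4 - 19*t^2 - 2*t + 1)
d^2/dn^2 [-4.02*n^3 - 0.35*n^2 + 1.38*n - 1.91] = -24.12*n - 0.7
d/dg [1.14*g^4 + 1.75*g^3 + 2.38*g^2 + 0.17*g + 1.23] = 4.56*g^3 + 5.25*g^2 + 4.76*g + 0.17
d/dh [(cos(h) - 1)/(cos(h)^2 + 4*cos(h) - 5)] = sin(h)/(cos(h) + 5)^2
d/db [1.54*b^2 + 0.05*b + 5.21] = 3.08*b + 0.05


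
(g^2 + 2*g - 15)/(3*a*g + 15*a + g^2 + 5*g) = (g - 3)/(3*a + g)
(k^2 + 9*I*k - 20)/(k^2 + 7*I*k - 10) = (k + 4*I)/(k + 2*I)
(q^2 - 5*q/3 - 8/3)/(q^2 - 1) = (q - 8/3)/(q - 1)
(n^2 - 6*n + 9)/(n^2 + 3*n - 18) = (n - 3)/(n + 6)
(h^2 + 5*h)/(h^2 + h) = (h + 5)/(h + 1)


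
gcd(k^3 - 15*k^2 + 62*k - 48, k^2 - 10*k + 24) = k - 6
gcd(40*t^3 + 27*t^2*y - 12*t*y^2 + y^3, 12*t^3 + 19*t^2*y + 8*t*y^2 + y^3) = t + y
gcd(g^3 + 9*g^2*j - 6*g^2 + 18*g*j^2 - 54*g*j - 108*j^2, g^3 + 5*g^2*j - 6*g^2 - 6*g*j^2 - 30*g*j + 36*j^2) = g^2 + 6*g*j - 6*g - 36*j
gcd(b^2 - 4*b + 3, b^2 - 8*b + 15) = b - 3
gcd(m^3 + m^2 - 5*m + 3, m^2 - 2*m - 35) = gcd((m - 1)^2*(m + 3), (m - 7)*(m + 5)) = 1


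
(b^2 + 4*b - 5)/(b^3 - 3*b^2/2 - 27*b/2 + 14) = 2*(b + 5)/(2*b^2 - b - 28)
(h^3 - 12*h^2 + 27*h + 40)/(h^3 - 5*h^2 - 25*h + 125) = (h^2 - 7*h - 8)/(h^2 - 25)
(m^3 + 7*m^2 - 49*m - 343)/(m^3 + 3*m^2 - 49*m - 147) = (m + 7)/(m + 3)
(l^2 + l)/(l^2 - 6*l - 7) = l/(l - 7)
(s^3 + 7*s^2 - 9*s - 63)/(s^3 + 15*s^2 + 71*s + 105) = (s - 3)/(s + 5)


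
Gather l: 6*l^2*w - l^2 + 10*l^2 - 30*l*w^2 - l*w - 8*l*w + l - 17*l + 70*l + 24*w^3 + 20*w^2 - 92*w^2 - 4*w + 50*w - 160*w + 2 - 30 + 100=l^2*(6*w + 9) + l*(-30*w^2 - 9*w + 54) + 24*w^3 - 72*w^2 - 114*w + 72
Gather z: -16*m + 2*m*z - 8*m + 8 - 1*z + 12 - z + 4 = -24*m + z*(2*m - 2) + 24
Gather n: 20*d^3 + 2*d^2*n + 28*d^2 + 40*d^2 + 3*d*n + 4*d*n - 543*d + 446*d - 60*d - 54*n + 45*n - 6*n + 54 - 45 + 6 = 20*d^3 + 68*d^2 - 157*d + n*(2*d^2 + 7*d - 15) + 15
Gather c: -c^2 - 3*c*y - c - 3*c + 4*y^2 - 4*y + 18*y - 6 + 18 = -c^2 + c*(-3*y - 4) + 4*y^2 + 14*y + 12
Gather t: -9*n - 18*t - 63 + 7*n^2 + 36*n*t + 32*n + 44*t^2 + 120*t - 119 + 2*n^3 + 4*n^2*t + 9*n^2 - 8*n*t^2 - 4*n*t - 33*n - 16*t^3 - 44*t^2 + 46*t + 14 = 2*n^3 + 16*n^2 - 8*n*t^2 - 10*n - 16*t^3 + t*(4*n^2 + 32*n + 148) - 168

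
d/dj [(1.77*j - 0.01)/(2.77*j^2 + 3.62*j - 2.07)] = (-4.9029*j^2 + 0.0553999999999997*j - 3.6277)/(7.6729*j^4 + 20.0548*j^3 + 1.6366*j^2 - 14.9868*j + 4.2849)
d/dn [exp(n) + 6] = exp(n)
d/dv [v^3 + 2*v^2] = v*(3*v + 4)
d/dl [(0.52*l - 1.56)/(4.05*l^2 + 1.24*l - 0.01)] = (-2.106*l^2 + 12.636*l + 1.9292)/(16.4025*l^4 + 10.044*l^3 + 1.4566*l^2 - 0.0248*l + 0.0001)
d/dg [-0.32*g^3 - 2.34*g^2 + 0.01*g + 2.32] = -0.96*g^2 - 4.68*g + 0.01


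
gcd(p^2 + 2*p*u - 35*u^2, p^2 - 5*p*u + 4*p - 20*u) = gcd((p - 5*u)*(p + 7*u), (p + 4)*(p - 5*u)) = p - 5*u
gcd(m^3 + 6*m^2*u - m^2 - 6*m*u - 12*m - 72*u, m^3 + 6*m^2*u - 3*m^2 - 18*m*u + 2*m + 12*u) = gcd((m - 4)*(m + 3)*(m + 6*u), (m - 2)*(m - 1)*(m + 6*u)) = m + 6*u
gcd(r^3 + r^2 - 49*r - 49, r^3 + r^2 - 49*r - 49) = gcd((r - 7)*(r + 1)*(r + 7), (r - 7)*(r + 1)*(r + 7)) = r^3 + r^2 - 49*r - 49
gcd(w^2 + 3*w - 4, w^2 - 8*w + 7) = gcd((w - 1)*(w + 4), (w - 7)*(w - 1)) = w - 1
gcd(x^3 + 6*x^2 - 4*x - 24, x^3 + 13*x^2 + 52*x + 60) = x^2 + 8*x + 12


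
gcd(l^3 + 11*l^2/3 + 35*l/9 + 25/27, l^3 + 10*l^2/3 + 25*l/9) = l^2 + 10*l/3 + 25/9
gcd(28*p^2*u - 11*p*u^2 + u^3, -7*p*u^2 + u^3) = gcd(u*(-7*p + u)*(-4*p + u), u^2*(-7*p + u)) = 7*p*u - u^2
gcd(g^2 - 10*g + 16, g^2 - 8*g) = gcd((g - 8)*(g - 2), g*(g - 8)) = g - 8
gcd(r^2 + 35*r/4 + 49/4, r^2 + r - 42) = r + 7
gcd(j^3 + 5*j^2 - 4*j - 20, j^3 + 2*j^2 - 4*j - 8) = j^2 - 4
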